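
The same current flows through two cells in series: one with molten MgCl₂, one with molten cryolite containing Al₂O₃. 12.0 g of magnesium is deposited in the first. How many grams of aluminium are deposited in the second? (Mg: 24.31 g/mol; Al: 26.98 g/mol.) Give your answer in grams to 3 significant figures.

n(Mg) = 12.0 / 24.31 = 0.4936 mol
Mg²⁺ + 2e⁻ → Mg, so n(e⁻) = 2 × 0.4936 = 0.9872 mol
In series, the same 0.9872 mol of electrons flows through the second cell.
Al³⁺ + 3e⁻ → Al, so n(Al) = 0.9872 / 3 = 0.3291 mol
m(Al) = 0.3291 × 26.98 = 8.88 g

8.88 g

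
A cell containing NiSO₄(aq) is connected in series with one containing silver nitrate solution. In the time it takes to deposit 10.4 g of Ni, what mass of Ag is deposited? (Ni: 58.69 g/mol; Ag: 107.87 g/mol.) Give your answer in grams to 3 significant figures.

38.2 g

n(Ni) = 10.4 / 58.69 = 0.1772 mol
Ni²⁺ + 2e⁻ → Ni, so n(e⁻) = 2 × 0.1772 = 0.3544 mol
Same current for the same time ⇒ same n(e⁻) = 0.3544 mol in both cells.
Ag⁺ + e⁻ → Ag, so n(Ag) = 0.3544 mol
m(Ag) = 0.3544 × 107.87 = 38.2 g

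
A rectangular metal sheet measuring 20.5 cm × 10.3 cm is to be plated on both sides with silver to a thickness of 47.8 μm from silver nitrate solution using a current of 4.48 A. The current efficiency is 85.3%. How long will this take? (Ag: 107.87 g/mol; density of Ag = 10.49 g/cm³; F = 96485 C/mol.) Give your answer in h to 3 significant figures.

Plated area = 2 × 20.5 × 10.3 = 422.3 cm²
Volume = 422.3 × 47.8×10⁻⁴ cm = 2.019 cm³
m(Ag) = 2.019 × 10.49 = 21.18 g
n(Ag) = 21.18 / 107.87 = 0.1963 mol; n(e⁻) = 0.1963 mol
Q = 0.1963 × 96485 / 0.853 = 22200 C
t = 22200 / 4.48 = 4955 s = 1.38 h

1.38 h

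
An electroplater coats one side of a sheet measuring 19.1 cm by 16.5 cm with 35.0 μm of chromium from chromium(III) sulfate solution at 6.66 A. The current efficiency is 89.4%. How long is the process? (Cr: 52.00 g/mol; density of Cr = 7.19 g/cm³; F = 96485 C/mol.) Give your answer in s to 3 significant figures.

7410 s

Plated area = 19.1 × 16.5 = 315.2 cm²
Volume = 315.2 × 35.0×10⁻⁴ cm = 1.103 cm³
m(Cr) = 1.103 × 7.19 = 7.931 g
n(Cr) = 7.931 / 52.00 = 0.1525 mol; n(e⁻) = 3 × 0.1525 = 0.4575 mol
Q = 0.4575 × 96485 / 0.894 = 49380 C
t = 49380 / 6.66 = 7414 s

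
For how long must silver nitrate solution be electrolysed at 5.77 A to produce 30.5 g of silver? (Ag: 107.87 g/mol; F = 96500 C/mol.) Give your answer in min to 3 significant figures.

n(Ag) = 30.5 / 107.87 = 0.2827 mol
Ag⁺ + e⁻ → Ag, so n(e⁻) = 0.2827 mol
Q = 0.2827 × 96500 = 27280 C
t = Q / I = 27280 / 5.77 = 4728 s = 78.8 min

78.8 min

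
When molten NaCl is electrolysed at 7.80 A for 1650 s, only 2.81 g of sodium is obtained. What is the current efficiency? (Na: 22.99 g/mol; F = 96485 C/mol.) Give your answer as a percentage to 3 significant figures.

Q = 7.80 × 1650 = 12870 C
n(e⁻) = 12870 / 96485 = 0.1334 mol
Na⁺ + e⁻ → Na, so theoretical n(Na) = 0.1334 mol → 3.067 g
Efficiency = 2.81 / 3.067 = 0.9162 = 91.6%

91.6%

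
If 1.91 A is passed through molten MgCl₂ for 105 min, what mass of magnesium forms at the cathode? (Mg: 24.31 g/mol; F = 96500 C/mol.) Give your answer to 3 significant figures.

1.52 g

Q = 1.91 A × 6300 s = 12030 C
n(e⁻) = 12030 / 96500 = 0.1247 mol
Mg²⁺ + 2e⁻ → Mg, so n(Mg) = 0.1247 / 2 = 0.06235 mol
m = 0.06235 × 24.31 = 1.52 g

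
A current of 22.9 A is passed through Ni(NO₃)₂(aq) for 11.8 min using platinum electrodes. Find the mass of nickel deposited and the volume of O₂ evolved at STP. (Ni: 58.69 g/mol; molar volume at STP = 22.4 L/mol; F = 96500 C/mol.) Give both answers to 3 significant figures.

Q = 22.9 × 708 = 16210 C; n(e⁻) = 16210 / 96500 = 0.1680 mol
Cathode: Ni²⁺ + 2e⁻ → Ni → n(Ni) = 0.1680/2 = 0.08400 mol → 4.93 g
Anode: 2H₂O → O₂ + 4H⁺ + 4e⁻ → n(O₂) = 0.1680/4 = 0.04200 mol → 0.941 L

4.93 g Ni; 0.941 L O₂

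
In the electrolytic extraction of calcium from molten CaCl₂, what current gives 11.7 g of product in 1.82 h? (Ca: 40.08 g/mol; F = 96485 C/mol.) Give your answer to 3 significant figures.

8.60 A

n(Ca) = 11.7 / 40.08 = 0.2919 mol
Ca²⁺ + 2e⁻ → Ca, so n(e⁻) = 2 × 0.2919 = 0.5838 mol
Q = 0.5838 × 96485 = 56330 C
I = Q / t = 56330 / 6552 s = 8.60 A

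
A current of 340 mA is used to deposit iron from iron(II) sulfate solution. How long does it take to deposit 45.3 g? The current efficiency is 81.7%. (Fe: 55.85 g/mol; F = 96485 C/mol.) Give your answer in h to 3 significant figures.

n(Fe) = 45.3 / 55.85 = 0.8111 mol
Fe²⁺ + 2e⁻ → Fe, so n(e⁻) = 2 × 0.8111 = 1.622 mol
Q = 1.622 × 96485 / 0.817 = 1.916×10^5 C
t = Q / I = 1.916×10^5 / 0.340 = 5.635×10^5 s = 157 h

157 h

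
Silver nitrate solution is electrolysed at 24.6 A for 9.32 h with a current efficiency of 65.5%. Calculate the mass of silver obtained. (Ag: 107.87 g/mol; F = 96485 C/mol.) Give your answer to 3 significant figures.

604 g

Q = 24.6 × 33552 = 8.254×10^5 C
n(e⁻) = 8.254×10^5 / 96485 = 8.555 mol
Ag⁺ + e⁻ → Ag, so theoretical m(Ag) = 8.555 × 107.87 = 922.8 g
Actual mass = 65.5% × 922.8 = 604 g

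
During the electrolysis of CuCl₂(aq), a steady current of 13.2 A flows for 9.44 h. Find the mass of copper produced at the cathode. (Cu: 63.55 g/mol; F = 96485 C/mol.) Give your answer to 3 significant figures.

Charge passed = 13.2 × 33984 = 4.486×10^5 C
n(e⁻) = Q/F = 4.486×10^5/96485 = 4.649 mol
Cu²⁺ + 2e⁻ → Cu, so n(Cu) = 4.649 / 2 = 2.325 mol
m = 2.325 × 63.55 = 148 g

148 g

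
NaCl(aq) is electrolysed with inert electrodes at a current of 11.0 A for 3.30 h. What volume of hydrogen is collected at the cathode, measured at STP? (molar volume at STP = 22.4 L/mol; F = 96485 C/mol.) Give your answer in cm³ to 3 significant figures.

15200 cm³

Q = It = 11.0 × 11880 = 1.307×10^5 C
n(e⁻) = 1.307×10^5 / 96485 = 1.355 mol
2H⁺ + 2e⁻ → H₂, so n(H₂) = 1.355 / 2 = 0.6775 mol
V = 0.6775 × 22.4 = 15.18 L
= 15200 cm³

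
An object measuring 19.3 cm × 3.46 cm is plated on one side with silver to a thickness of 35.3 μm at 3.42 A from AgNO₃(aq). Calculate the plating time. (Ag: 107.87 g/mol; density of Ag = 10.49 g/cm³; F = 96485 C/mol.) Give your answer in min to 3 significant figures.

10.8 min

Plated area = 19.3 × 3.46 = 66.78 cm²
Volume = 66.78 × 35.3×10⁻⁴ cm = 0.2357 cm³
m(Ag) = 0.2357 × 10.49 = 2.472 g
n(Ag) = 2.472 / 107.87 = 0.02292 mol; n(e⁻) = 0.02292 mol
Q = 0.02292 × 96485 = 2211 C
t = 2211 / 3.42 = 646.5 s = 10.8 min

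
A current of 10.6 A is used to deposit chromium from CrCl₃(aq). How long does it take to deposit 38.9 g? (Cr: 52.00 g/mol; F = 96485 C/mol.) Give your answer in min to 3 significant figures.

340 min

n(Cr) = 38.9 / 52.00 = 0.7481 mol
Cr³⁺ + 3e⁻ → Cr, so n(e⁻) = 3 × 0.7481 = 2.244 mol
Q = 2.244 × 96485 = 2.165×10^5 C
t = Q / I = 2.165×10^5 / 10.6 = 20420 s = 340 min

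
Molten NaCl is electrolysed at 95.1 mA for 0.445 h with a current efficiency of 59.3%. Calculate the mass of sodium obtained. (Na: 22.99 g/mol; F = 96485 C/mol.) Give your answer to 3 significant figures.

Q = 0.0951 × 1602 = 152.4 C
n(e⁻) = 152.4 / 96485 = 0.001580 mol
Na⁺ + e⁻ → Na, so theoretical m(Na) = 0.001580 × 22.99 = 0.03632 g
Actual mass = 59.3% × 0.03632 = 0.0215 g

0.0215 g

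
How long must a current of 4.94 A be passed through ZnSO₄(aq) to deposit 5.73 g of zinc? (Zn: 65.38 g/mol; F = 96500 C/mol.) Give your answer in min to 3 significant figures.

n(Zn) = 5.73 / 65.38 = 0.08764 mol
Zn²⁺ + 2e⁻ → Zn, so n(e⁻) = 2 × 0.08764 = 0.1753 mol
Q = 0.1753 × 96500 = 16920 C
t = Q / I = 16920 / 4.94 = 3425 s = 57.1 min

57.1 min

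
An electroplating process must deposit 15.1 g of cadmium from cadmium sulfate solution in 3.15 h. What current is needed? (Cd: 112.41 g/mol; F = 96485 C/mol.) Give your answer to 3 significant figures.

n(Cd) = 15.1 / 112.41 = 0.1343 mol
Cd²⁺ + 2e⁻ → Cd, so n(e⁻) = 2 × 0.1343 = 0.2686 mol
Q = 0.2686 × 96485 = 25920 C
I = Q / t = 25920 / 11340 s = 2.29 A

2.29 A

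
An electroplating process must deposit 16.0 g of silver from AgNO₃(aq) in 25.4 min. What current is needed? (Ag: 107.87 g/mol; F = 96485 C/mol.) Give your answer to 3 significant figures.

9.39 A

n(Ag) = 16.0 / 107.87 = 0.1483 mol
Ag⁺ + e⁻ → Ag, so n(e⁻) = 0.1483 mol
Q = 0.1483 × 96485 = 14310 C
I = Q / t = 14310 / 1524 s = 9.39 A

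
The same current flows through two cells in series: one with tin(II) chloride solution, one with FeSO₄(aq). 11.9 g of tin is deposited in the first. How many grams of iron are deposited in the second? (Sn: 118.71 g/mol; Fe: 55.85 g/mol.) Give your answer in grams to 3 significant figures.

5.60 g

n(Sn) = 11.9 / 118.71 = 0.1002 mol
Sn²⁺ + 2e⁻ → Sn, so n(e⁻) = 2 × 0.1002 = 0.2004 mol
Same current for the same time ⇒ same n(e⁻) = 0.2004 mol in both cells.
Fe²⁺ + 2e⁻ → Fe, so n(Fe) = 0.2004 / 2 = 0.1002 mol
m(Fe) = 0.1002 × 55.85 = 5.60 g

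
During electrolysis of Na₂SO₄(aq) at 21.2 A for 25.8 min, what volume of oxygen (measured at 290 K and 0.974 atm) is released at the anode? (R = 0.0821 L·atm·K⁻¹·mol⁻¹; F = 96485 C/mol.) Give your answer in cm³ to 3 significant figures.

Q = It = 21.2 × 1548 = 32820 C
Moles of electrons = 32820 / 96485 = 0.3402 mol
2H₂O → O₂ + 4H⁺ + 4e⁻, so n(O₂) = 0.3402 / 4 = 0.08505 mol
V = nRT/P = 0.08505 × 0.0821 × 290 / 0.974 = 2.079 L
= 2080 cm³

2080 cm³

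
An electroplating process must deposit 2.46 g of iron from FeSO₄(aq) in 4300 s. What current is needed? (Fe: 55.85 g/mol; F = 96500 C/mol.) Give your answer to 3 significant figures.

n(Fe) = 2.46 / 55.85 = 0.04405 mol
Fe²⁺ + 2e⁻ → Fe, so n(e⁻) = 2 × 0.04405 = 0.08810 mol
Q = 0.08810 × 96500 = 8502 C
I = Q / t = 8502 / 4300 s = 1.98 A

1.98 A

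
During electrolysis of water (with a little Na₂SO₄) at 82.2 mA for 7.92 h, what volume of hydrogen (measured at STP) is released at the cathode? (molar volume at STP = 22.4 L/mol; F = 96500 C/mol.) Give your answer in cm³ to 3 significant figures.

272 cm³

Charge passed = 0.0822 × 28512 = 2344 C
n(e⁻) = 2344 / 96500 = 0.02429 mol
2H⁺ + 2e⁻ → H₂, so n(H₂) = 0.02429 / 2 = 0.01215 mol
V = 0.01215 × 22.4 = 0.2722 L
= 272 cm³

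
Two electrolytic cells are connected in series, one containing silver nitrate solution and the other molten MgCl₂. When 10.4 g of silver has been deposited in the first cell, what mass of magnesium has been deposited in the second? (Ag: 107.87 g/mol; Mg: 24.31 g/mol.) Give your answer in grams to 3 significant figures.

1.17 g

n(Ag) = 10.4 / 107.87 = 0.09641 mol
Ag⁺ + e⁻ → Ag, so n(e⁻) = 0.09641 mol
Since the cells are in series, n(e⁻) in the Mg cell is also 0.09641 mol.
Mg²⁺ + 2e⁻ → Mg, so n(Mg) = 0.09641 / 2 = 0.04821 mol
m(Mg) = 0.04821 × 24.31 = 1.17 g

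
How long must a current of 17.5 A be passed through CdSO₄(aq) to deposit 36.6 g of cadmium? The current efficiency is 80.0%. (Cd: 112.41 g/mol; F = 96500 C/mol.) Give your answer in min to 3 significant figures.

n(Cd) = 36.6 / 112.41 = 0.3256 mol
Cd²⁺ + 2e⁻ → Cd, so n(e⁻) = 2 × 0.3256 = 0.6512 mol
Q = 0.6512 × 96500 / 0.800 = 78550 C
t = Q / I = 78550 / 17.5 = 4489 s = 74.8 min

74.8 min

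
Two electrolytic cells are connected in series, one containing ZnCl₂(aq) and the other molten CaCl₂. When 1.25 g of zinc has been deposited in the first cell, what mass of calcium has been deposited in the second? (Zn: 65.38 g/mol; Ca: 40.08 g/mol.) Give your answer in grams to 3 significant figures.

0.766 g

n(Zn) = 1.25 / 65.38 = 0.01912 mol
Zn²⁺ + 2e⁻ → Zn, so n(e⁻) = 2 × 0.01912 = 0.03824 mol
Since the cells are in series, n(e⁻) in the Ca cell is also 0.03824 mol.
Ca²⁺ + 2e⁻ → Ca, so n(Ca) = 0.03824 / 2 = 0.01912 mol
m(Ca) = 0.01912 × 40.08 = 0.766 g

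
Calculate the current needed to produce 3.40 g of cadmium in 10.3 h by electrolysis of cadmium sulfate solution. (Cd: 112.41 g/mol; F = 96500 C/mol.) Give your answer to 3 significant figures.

n(Cd) = 3.40 / 112.41 = 0.03025 mol
Cd²⁺ + 2e⁻ → Cd, so n(e⁻) = 2 × 0.03025 = 0.06050 mol
Q = 0.06050 × 96500 = 5838 C
I = Q / t = 5838 / 37080 s = 0.157 A

0.157 A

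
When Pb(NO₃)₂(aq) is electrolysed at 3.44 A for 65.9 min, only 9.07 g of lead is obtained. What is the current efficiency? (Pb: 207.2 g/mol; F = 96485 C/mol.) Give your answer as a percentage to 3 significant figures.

Q = 3.44 × 3954 = 13600 C
n(e⁻) = 13600 / 96485 = 0.1410 mol
Pb²⁺ + 2e⁻ → Pb, so theoretical n(Pb) = 0.07050 mol → 14.61 g
Efficiency = 9.07 / 14.61 = 0.6208 = 62.1%

62.1%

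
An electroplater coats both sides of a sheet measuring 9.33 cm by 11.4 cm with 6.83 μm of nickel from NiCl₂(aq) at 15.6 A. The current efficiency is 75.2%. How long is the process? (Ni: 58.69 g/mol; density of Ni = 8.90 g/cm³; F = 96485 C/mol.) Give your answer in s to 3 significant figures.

Plated area = 2 × 9.33 × 11.4 = 212.7 cm²
Volume = 212.7 × 6.83×10⁻⁴ cm = 0.1453 cm³
m(Ni) = 0.1453 × 8.90 = 1.293 g
n(Ni) = 1.293 / 58.69 = 0.02203 mol; n(e⁻) = 2 × 0.02203 = 0.04406 mol
Q = 0.04406 × 96485 / 0.752 = 5653 C
t = 5653 / 15.6 = 362.4 s

362 s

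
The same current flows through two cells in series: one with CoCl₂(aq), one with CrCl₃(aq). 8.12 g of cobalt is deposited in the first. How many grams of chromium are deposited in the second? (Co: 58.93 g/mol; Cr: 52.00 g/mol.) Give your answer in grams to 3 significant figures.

4.78 g

n(Co) = 8.12 / 58.93 = 0.1378 mol
Co²⁺ + 2e⁻ → Co, so n(e⁻) = 2 × 0.1378 = 0.2756 mol
Same current for the same time ⇒ same n(e⁻) = 0.2756 mol in both cells.
Cr³⁺ + 3e⁻ → Cr, so n(Cr) = 0.2756 / 3 = 0.09187 mol
m(Cr) = 0.09187 × 52.00 = 4.78 g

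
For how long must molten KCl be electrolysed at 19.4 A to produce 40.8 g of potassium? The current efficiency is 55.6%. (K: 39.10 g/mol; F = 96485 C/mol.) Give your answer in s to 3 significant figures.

n(K) = 40.8 / 39.10 = 1.043 mol
K⁺ + e⁻ → K, so n(e⁻) = 1.043 mol
Q = 1.043 × 96485 / 0.556 = 1.810×10^5 C
t = Q / I = 1.810×10^5 / 19.4 = 9330 s

9330 s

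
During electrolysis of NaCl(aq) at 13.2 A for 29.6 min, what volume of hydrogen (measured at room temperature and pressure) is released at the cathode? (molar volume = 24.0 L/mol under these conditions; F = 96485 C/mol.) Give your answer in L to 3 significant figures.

2.92 L

Charge passed = 13.2 × 1776 = 23440 C
n(e⁻) = Q/F = 23440/96485 = 0.2429 mol
2H⁺ + 2e⁻ → H₂, so n(H₂) = 0.2429 / 2 = 0.1215 mol
V = 0.1215 × 24.0 = 2.916 L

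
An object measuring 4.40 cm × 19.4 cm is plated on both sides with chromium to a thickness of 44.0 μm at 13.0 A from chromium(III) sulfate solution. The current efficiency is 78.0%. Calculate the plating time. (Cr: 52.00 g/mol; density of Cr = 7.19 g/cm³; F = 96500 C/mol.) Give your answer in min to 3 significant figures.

Plated area = 2 × 4.40 × 19.4 = 170.7 cm²
Volume = 170.7 × 44.0×10⁻⁴ cm = 0.7511 cm³
m(Cr) = 0.7511 × 7.19 = 5.400 g
n(Cr) = 5.400 / 52.00 = 0.1038 mol; n(e⁻) = 3 × 0.1038 = 0.3114 mol
Q = 0.3114 × 96500 / 0.780 = 38530 C
t = 38530 / 13.0 = 2964 s = 49.4 min

49.4 min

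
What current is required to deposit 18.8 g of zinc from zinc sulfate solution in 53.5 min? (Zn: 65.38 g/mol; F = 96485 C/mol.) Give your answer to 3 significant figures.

17.3 A

n(Zn) = 18.8 / 65.38 = 0.2875 mol
Zn²⁺ + 2e⁻ → Zn, so n(e⁻) = 2 × 0.2875 = 0.5750 mol
Q = 0.5750 × 96485 = 55480 C
I = Q / t = 55480 / 3210 s = 17.3 A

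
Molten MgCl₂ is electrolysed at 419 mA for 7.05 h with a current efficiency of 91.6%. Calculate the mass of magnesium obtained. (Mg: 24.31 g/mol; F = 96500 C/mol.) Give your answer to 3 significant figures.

1.23 g

Q = 0.419 × 25380 = 10630 C
n(e⁻) = 10630 / 96500 = 0.1102 mol
Mg²⁺ + 2e⁻ → Mg, so theoretical m(Mg) = 0.05510 × 24.31 = 1.339 g
Actual mass = 91.6% × 1.339 = 1.23 g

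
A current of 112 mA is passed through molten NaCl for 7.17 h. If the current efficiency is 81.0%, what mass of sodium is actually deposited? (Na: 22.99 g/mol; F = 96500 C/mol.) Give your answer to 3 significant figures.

0.558 g

Q = 0.112 × 25812 = 2891 C
n(e⁻) = 2891 / 96500 = 0.02996 mol
Na⁺ + e⁻ → Na, so theoretical m(Na) = 0.02996 × 22.99 = 0.6888 g
Actual mass = 81.0% × 0.6888 = 0.558 g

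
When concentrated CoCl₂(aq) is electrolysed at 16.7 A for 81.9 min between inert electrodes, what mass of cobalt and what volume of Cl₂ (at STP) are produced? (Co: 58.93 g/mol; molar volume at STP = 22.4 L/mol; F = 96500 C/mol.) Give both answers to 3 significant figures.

25.1 g Co; 9.52 L Cl₂

Q = 16.7 × 4914 = 82060 C; n(e⁻) = 82060 / 96500 = 0.8504 mol
Cathode: Co²⁺ + 2e⁻ → Co → n(Co) = 0.8504/2 = 0.4252 mol → 25.1 g
Anode: 2Cl⁻ → Cl₂ + 2e⁻ → n(Cl₂) = 0.8504/2 = 0.4252 mol → 9.52 L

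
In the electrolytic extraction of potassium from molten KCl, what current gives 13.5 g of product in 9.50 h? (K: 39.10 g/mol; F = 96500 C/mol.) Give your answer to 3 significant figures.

n(K) = 13.5 / 39.10 = 0.3453 mol
K⁺ + e⁻ → K, so n(e⁻) = 0.3453 mol
Q = 0.3453 × 96500 = 33320 C
I = Q / t = 33320 / 34200 s = 0.974 A

0.974 A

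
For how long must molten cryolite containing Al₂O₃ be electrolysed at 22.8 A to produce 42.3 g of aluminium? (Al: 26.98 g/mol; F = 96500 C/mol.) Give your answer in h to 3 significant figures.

n(Al) = 42.3 / 26.98 = 1.568 mol
Al³⁺ + 3e⁻ → Al, so n(e⁻) = 3 × 1.568 = 4.704 mol
Q = 4.704 × 96500 = 4.539×10^5 C
t = Q / I = 4.539×10^5 / 22.8 = 19910 s = 5.53 h

5.53 h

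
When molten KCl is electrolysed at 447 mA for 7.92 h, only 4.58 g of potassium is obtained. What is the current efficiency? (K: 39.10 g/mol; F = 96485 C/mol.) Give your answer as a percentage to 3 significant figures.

Q = 0.447 × 28512 = 12740 C
n(e⁻) = 12740 / 96485 = 0.1320 mol
K⁺ + e⁻ → K, so theoretical n(K) = 0.1320 mol → 5.161 g
Efficiency = 4.58 / 5.161 = 0.8874 = 88.7%

88.7%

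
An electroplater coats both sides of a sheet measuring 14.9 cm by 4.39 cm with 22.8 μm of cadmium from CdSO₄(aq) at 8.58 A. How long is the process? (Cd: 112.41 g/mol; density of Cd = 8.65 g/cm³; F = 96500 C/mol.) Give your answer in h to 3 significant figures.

Plated area = 2 × 14.9 × 4.39 = 130.8 cm²
Volume = 130.8 × 22.8×10⁻⁴ cm = 0.2982 cm³
m(Cd) = 0.2982 × 8.65 = 2.579 g
n(Cd) = 2.579 / 112.41 = 0.02294 mol; n(e⁻) = 2 × 0.02294 = 0.04588 mol
Q = 0.04588 × 96500 = 4427 C
t = 4427 / 8.58 = 516.0 s = 0.143 h

0.143 h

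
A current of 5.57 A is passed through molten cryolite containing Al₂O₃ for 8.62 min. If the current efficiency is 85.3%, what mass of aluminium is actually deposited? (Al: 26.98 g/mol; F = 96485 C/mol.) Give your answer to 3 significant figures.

0.229 g

Q = 5.57 × 517.2 = 2881 C
n(e⁻) = 2881 / 96485 = 0.02986 mol
Al³⁺ + 3e⁻ → Al, so theoretical m(Al) = 0.009953 × 26.98 = 0.2685 g
Actual mass = 85.3% × 0.2685 = 0.229 g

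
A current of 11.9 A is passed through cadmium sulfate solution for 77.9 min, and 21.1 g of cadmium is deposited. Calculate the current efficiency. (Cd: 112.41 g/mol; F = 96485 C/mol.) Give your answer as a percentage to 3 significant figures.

Q = 11.9 × 4674 = 55620 C
n(e⁻) = 55620 / 96485 = 0.5765 mol
Cd²⁺ + 2e⁻ → Cd, so theoretical n(Cd) = 0.2883 mol → 32.41 g
Efficiency = 21.1 / 32.41 = 0.6510 = 65.1%

65.1%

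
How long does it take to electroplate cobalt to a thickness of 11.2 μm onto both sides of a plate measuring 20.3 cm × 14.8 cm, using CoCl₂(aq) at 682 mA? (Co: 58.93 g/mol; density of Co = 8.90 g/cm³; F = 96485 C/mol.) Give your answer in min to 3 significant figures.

Plated area = 2 × 20.3 × 14.8 = 600.9 cm²
Volume = 600.9 × 11.2×10⁻⁴ cm = 0.6730 cm³
m(Co) = 0.6730 × 8.90 = 5.990 g
n(Co) = 5.990 / 58.93 = 0.1016 mol; n(e⁻) = 2 × 0.1016 = 0.2032 mol
Q = 0.2032 × 96485 = 19610 C
t = 19610 / 0.682 = 28750 s = 479 min

479 min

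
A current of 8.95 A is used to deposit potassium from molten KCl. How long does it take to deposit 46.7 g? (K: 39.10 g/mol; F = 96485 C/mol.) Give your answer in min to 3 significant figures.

215 min

n(K) = 46.7 / 39.10 = 1.194 mol
K⁺ + e⁻ → K, so n(e⁻) = 1.194 mol
Q = 1.194 × 96485 = 1.152×10^5 C
t = Q / I = 1.152×10^5 / 8.95 = 12870 s = 215 min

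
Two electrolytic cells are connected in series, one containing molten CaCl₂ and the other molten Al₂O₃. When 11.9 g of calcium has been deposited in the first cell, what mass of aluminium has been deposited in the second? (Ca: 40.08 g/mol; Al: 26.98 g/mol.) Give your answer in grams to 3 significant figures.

n(Ca) = 11.9 / 40.08 = 0.2969 mol
Ca²⁺ + 2e⁻ → Ca, so n(e⁻) = 2 × 0.2969 = 0.5938 mol
Same current for the same time ⇒ same n(e⁻) = 0.5938 mol in both cells.
Al³⁺ + 3e⁻ → Al, so n(Al) = 0.5938 / 3 = 0.1979 mol
m(Al) = 0.1979 × 26.98 = 5.34 g

5.34 g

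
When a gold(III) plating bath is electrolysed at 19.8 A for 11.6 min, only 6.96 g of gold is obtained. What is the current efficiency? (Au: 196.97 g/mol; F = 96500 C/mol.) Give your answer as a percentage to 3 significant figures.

Q = 19.8 × 696 = 13780 C
n(e⁻) = 13780 / 96500 = 0.1428 mol
Au³⁺ + 3e⁻ → Au, so theoretical n(Au) = 0.04760 mol → 9.376 g
Efficiency = 6.96 / 9.376 = 0.7423 = 74.2%

74.2%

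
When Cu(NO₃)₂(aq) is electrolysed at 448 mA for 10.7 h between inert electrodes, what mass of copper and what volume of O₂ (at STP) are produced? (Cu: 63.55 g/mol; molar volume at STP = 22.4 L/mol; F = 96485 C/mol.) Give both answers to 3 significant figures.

5.68 g Cu; 1.00 L O₂

Q = 0.448 × 38520 = 17260 C; n(e⁻) = 17260 / 96485 = 0.1789 mol
Cathode: Cu²⁺ + 2e⁻ → Cu → n(Cu) = 0.1789/2 = 0.08945 mol → 5.68 g
Anode: 2H₂O → O₂ + 4H⁺ + 4e⁻ → n(O₂) = 0.1789/4 = 0.04473 mol → 1.00 L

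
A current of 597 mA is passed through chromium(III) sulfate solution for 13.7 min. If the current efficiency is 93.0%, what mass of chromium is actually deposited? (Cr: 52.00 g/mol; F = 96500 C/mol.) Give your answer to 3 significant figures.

Q = 0.597 × 822 = 490.7 C
n(e⁻) = 490.7 / 96500 = 0.005085 mol
Cr³⁺ + 3e⁻ → Cr, so theoretical m(Cr) = 0.001695 × 52.00 = 0.08814 g
Actual mass = 93.0% × 0.08814 = 0.0820 g

0.0820 g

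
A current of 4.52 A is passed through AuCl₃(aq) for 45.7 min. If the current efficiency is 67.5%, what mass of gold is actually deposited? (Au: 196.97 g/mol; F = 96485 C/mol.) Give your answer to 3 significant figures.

Q = 4.52 × 2742 = 12390 C
n(e⁻) = 12390 / 96485 = 0.1284 mol
Au³⁺ + 3e⁻ → Au, so theoretical m(Au) = 0.04280 × 196.97 = 8.430 g
Actual mass = 67.5% × 8.430 = 5.69 g

5.69 g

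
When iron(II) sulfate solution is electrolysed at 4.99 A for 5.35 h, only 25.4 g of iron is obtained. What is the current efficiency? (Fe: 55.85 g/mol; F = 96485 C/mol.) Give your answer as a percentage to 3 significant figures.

Q = 4.99 × 19260 = 96110 C
n(e⁻) = 96110 / 96485 = 0.9961 mol
Fe²⁺ + 2e⁻ → Fe, so theoretical n(Fe) = 0.4981 mol → 27.82 g
Efficiency = 25.4 / 27.82 = 0.9130 = 91.3%

91.3%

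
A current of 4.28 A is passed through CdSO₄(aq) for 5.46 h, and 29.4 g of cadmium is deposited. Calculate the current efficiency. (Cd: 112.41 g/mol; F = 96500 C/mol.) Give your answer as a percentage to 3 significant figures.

Q = 4.28 × 19656 = 84130 C
n(e⁻) = 84130 / 96500 = 0.8718 mol
Cd²⁺ + 2e⁻ → Cd, so theoretical n(Cd) = 0.4359 mol → 49.00 g
Efficiency = 29.4 / 49.00 = 0.6000 = 60.0%

60.0%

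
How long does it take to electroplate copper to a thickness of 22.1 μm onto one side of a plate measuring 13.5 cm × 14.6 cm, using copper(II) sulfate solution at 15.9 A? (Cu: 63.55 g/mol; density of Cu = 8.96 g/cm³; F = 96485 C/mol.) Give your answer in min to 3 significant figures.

12.4 min

Plated area = 13.5 × 14.6 = 197.1 cm²
Volume = 197.1 × 22.1×10⁻⁴ cm = 0.4356 cm³
m(Cu) = 0.4356 × 8.96 = 3.903 g
n(Cu) = 3.903 / 63.55 = 0.06142 mol; n(e⁻) = 2 × 0.06142 = 0.1228 mol
Q = 0.1228 × 96485 = 11850 C
t = 11850 / 15.9 = 745.3 s = 12.4 min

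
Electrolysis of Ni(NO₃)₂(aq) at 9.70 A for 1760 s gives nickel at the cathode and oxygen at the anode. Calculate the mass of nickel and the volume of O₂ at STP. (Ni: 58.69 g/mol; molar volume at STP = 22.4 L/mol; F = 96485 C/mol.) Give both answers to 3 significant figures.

5.19 g Ni; 0.991 L O₂

Q = 9.70 × 1760 = 17070 C; n(e⁻) = 17070 / 96485 = 0.1769 mol
Cathode: Ni²⁺ + 2e⁻ → Ni → n(Ni) = 0.1769/2 = 0.08845 mol → 5.19 g
Anode: 2H₂O → O₂ + 4H⁺ + 4e⁻ → n(O₂) = 0.1769/4 = 0.04423 mol → 0.991 L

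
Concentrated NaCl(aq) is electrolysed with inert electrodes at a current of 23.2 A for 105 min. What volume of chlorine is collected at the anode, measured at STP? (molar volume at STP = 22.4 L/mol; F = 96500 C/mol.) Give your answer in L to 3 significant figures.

Q = It = 23.2 × 6300 = 1.462×10^5 C
Moles of electrons = 1.462×10^5 / 96500 = 1.515 mol
2Cl⁻ → Cl₂ + 2e⁻, so n(Cl₂) = 1.515 / 2 = 0.7575 mol
V = 0.7575 × 22.4 = 16.97 L

17.0 L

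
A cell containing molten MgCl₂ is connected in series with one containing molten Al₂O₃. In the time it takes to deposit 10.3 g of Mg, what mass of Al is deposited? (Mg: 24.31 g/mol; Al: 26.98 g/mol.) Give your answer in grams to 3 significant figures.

7.62 g

n(Mg) = 10.3 / 24.31 = 0.4237 mol
Mg²⁺ + 2e⁻ → Mg, so n(e⁻) = 2 × 0.4237 = 0.8474 mol
In series, the same 0.8474 mol of electrons flows through the second cell.
Al³⁺ + 3e⁻ → Al, so n(Al) = 0.8474 / 3 = 0.2825 mol
m(Al) = 0.2825 × 26.98 = 7.62 g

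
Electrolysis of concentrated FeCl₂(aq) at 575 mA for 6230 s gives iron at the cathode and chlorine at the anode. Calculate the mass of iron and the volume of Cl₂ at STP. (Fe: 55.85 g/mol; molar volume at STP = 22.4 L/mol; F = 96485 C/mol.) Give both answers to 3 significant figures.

Q = 0.575 × 6230 = 3582 C; n(e⁻) = 3582 / 96485 = 0.03712 mol
Cathode: Fe²⁺ + 2e⁻ → Fe → n(Fe) = 0.03712/2 = 0.01856 mol → 1.04 g
Anode: 2Cl⁻ → Cl₂ + 2e⁻ → n(Cl₂) = 0.03712/2 = 0.01856 mol → 0.416 L

1.04 g Fe; 0.416 L Cl₂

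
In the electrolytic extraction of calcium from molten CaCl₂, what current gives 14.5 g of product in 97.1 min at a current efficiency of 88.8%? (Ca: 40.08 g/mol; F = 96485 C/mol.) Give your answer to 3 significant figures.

n(Ca) = 14.5 / 40.08 = 0.3618 mol
Ca²⁺ + 2e⁻ → Ca, so n(e⁻) = 2 × 0.3618 = 0.7236 mol
Q = 0.7236 × 96485 / 0.888 = 78620 C
I = Q / t = 78620 / 5826 s = 13.5 A

13.5 A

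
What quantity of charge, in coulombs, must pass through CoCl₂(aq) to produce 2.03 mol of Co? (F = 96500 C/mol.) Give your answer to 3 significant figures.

3.92×10^5 C

Co²⁺ + 2e⁻ → Co, so n(e⁻) = 2 × 2.03 = 4.060 mol
Q = 4.060 × 96500 = 3.918×10^5 C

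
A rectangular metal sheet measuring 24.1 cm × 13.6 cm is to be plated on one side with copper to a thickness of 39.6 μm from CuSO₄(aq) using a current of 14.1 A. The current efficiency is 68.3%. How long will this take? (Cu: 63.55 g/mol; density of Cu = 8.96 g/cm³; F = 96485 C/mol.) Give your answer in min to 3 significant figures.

Plated area = 24.1 × 13.6 = 327.8 cm²
Volume = 327.8 × 39.6×10⁻⁴ cm = 1.298 cm³
m(Cu) = 1.298 × 8.96 = 11.63 g
n(Cu) = 11.63 / 63.55 = 0.1830 mol; n(e⁻) = 2 × 0.1830 = 0.3660 mol
Q = 0.3660 × 96485 / 0.683 = 51700 C
t = 51700 / 14.1 = 3667 s = 61.1 min

61.1 min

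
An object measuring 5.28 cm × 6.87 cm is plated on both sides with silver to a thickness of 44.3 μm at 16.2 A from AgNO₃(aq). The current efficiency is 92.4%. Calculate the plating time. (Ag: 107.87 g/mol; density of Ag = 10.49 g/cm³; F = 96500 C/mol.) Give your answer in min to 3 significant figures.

3.36 min

Plated area = 2 × 5.28 × 6.87 = 72.55 cm²
Volume = 72.55 × 44.3×10⁻⁴ cm = 0.3214 cm³
m(Ag) = 0.3214 × 10.49 = 3.371 g
n(Ag) = 3.371 / 107.87 = 0.03125 mol; n(e⁻) = 0.03125 mol
Q = 0.03125 × 96500 / 0.924 = 3264 C
t = 3264 / 16.2 = 201.5 s = 3.36 min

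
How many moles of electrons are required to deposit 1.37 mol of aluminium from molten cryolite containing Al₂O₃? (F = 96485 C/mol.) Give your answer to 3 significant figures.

4.11 mol

Al³⁺ + 3e⁻ → Al, so n(e⁻) = 3 × 1.37 = 4.110 mol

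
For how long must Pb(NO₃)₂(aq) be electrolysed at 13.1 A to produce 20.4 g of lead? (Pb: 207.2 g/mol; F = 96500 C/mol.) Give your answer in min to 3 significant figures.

24.2 min

n(Pb) = 20.4 / 207.2 = 0.09846 mol
Pb²⁺ + 2e⁻ → Pb, so n(e⁻) = 2 × 0.09846 = 0.1969 mol
Q = 0.1969 × 96500 = 19000 C
t = Q / I = 19000 / 13.1 = 1450 s = 24.2 min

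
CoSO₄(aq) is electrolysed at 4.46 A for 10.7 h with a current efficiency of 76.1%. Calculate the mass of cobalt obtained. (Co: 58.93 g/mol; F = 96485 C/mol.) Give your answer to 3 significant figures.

Q = 4.46 × 38520 = 1.718×10^5 C
n(e⁻) = 1.718×10^5 / 96485 = 1.781 mol
Co²⁺ + 2e⁻ → Co, so theoretical m(Co) = 0.8905 × 58.93 = 52.48 g
Actual mass = 76.1% × 52.48 = 39.9 g

39.9 g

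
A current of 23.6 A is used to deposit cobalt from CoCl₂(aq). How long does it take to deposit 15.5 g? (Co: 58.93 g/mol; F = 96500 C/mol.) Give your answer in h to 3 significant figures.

0.598 h

n(Co) = 15.5 / 58.93 = 0.2630 mol
Co²⁺ + 2e⁻ → Co, so n(e⁻) = 2 × 0.2630 = 0.5260 mol
Q = 0.5260 × 96500 = 50760 C
t = Q / I = 50760 / 23.6 = 2151 s = 0.598 h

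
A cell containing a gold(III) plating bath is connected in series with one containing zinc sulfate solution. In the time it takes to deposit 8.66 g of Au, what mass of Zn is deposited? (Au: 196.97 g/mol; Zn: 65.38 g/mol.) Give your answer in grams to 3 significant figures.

n(Au) = 8.66 / 196.97 = 0.04397 mol
Au³⁺ + 3e⁻ → Au, so n(e⁻) = 3 × 0.04397 = 0.1319 mol
Since the cells are in series, n(e⁻) in the Zn cell is also 0.1319 mol.
Zn²⁺ + 2e⁻ → Zn, so n(Zn) = 0.1319 / 2 = 0.06595 mol
m(Zn) = 0.06595 × 65.38 = 4.31 g

4.31 g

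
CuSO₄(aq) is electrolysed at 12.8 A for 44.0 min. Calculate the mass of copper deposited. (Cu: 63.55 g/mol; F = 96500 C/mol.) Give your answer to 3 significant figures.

Q = 12.8 A × 2640 s = 33790 C
Moles of electrons = 33790 / 96500 = 0.3502 mol
Cu²⁺ + 2e⁻ → Cu, so n(Cu) = 0.3502 / 2 = 0.1751 mol
m = 0.1751 × 63.55 = 11.1 g

11.1 g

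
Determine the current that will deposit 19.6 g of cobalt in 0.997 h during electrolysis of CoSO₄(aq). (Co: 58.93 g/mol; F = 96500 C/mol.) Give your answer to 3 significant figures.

n(Co) = 19.6 / 58.93 = 0.3326 mol
Co²⁺ + 2e⁻ → Co, so n(e⁻) = 2 × 0.3326 = 0.6652 mol
Q = 0.6652 × 96500 = 64190 C
I = Q / t = 64190 / 3589.2 s = 17.9 A

17.9 A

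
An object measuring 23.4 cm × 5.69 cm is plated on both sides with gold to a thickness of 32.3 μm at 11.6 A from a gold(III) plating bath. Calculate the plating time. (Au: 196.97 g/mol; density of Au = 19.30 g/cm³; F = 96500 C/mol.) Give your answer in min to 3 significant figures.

Plated area = 2 × 23.4 × 5.69 = 266.3 cm²
Volume = 266.3 × 32.3×10⁻⁴ cm = 0.8601 cm³
m(Au) = 0.8601 × 19.30 = 16.60 g
n(Au) = 16.60 / 196.97 = 0.08428 mol; n(e⁻) = 3 × 0.08428 = 0.2528 mol
Q = 0.2528 × 96500 = 24400 C
t = 24400 / 11.6 = 2103 s = 35.1 min

35.1 min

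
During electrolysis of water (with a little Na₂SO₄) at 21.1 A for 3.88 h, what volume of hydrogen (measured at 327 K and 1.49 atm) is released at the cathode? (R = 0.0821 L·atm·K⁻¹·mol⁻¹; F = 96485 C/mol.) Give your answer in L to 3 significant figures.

Q = It = 21.1 × 13968 = 2.947×10^5 C
Moles of electrons = 2.947×10^5 / 96485 = 3.054 mol
2H⁺ + 2e⁻ → H₂, so n(H₂) = 3.054 / 2 = 1.527 mol
V = nRT/P = 1.527 × 0.0821 × 327 / 1.49 = 27.51 L

27.5 L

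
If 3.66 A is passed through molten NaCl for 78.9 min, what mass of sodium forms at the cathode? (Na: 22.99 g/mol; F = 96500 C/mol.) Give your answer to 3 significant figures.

Q = 3.66 A × 4734 s = 17330 C
n(e⁻) = Q/F = 17330/96500 = 0.1796 mol
Na⁺ + e⁻ → Na, so n(Na) = 0.1796 mol
m = 0.1796 × 22.99 = 4.13 g

4.13 g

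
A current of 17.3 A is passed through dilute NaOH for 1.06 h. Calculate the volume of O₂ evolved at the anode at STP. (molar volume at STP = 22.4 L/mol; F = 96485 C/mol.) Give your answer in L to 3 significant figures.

3.83 L

Q = It = 17.3 × 3816 = 66020 C
n(e⁻) = 66020 / 96485 = 0.6843 mol
2H₂O → O₂ + 4H⁺ + 4e⁻, so n(O₂) = 0.6843 / 4 = 0.1711 mol
V = 0.1711 × 22.4 = 3.833 L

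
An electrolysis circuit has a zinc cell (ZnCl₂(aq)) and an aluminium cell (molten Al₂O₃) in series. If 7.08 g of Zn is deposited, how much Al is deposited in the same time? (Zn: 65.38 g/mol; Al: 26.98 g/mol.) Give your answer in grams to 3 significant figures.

1.95 g

n(Zn) = 7.08 / 65.38 = 0.1083 mol
Zn²⁺ + 2e⁻ → Zn, so n(e⁻) = 2 × 0.1083 = 0.2166 mol
Same current for the same time ⇒ same n(e⁻) = 0.2166 mol in both cells.
Al³⁺ + 3e⁻ → Al, so n(Al) = 0.2166 / 3 = 0.07220 mol
m(Al) = 0.07220 × 26.98 = 1.95 g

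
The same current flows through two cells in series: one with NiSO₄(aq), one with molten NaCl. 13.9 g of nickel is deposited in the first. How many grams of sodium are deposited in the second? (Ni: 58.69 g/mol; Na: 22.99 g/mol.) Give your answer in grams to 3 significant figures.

n(Ni) = 13.9 / 58.69 = 0.2368 mol
Ni²⁺ + 2e⁻ → Ni, so n(e⁻) = 2 × 0.2368 = 0.4736 mol
Since the cells are in series, n(e⁻) in the Na cell is also 0.4736 mol.
Na⁺ + e⁻ → Na, so n(Na) = 0.4736 mol
m(Na) = 0.4736 × 22.99 = 10.9 g

10.9 g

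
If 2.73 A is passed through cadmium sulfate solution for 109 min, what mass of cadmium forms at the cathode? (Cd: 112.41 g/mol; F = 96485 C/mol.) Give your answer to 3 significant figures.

Charge passed = 2.73 × 6540 = 17850 C
Moles of electrons = 17850 / 96485 = 0.1850 mol
Cd²⁺ + 2e⁻ → Cd, so n(Cd) = 0.1850 / 2 = 0.09250 mol
m = 0.09250 × 112.41 = 10.4 g

10.4 g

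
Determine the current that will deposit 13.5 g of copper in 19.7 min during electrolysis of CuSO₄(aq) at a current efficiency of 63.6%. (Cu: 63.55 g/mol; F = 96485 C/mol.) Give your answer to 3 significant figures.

54.5 A

n(Cu) = 13.5 / 63.55 = 0.2124 mol
Cu²⁺ + 2e⁻ → Cu, so n(e⁻) = 2 × 0.2124 = 0.4248 mol
Q = 0.4248 × 96485 / 0.636 = 64440 C
I = Q / t = 64440 / 1182 s = 54.5 A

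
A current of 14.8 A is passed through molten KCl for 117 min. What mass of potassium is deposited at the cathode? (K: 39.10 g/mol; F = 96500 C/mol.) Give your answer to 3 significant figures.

42.1 g

Q = 14.8 A × 7020 s = 1.039×10^5 C
n(e⁻) = Q/F = 1.039×10^5/96500 = 1.077 mol
K⁺ + e⁻ → K, so n(K) = 1.077 mol
m = 1.077 × 39.10 = 42.1 g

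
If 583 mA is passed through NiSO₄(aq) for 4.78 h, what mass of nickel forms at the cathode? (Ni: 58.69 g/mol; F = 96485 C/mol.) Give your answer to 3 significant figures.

3.05 g

Charge passed = 0.583 × 17208 = 10030 C
n(e⁻) = 10030 / 96485 = 0.1040 mol
Ni²⁺ + 2e⁻ → Ni, so n(Ni) = 0.1040 / 2 = 0.05200 mol
m = 0.05200 × 58.69 = 3.05 g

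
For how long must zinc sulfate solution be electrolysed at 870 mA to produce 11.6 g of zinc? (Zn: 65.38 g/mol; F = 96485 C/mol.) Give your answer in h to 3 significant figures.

10.9 h

n(Zn) = 11.6 / 65.38 = 0.1774 mol
Zn²⁺ + 2e⁻ → Zn, so n(e⁻) = 2 × 0.1774 = 0.3548 mol
Q = 0.3548 × 96485 = 34230 C
t = Q / I = 34230 / 0.870 = 39340 s = 10.9 h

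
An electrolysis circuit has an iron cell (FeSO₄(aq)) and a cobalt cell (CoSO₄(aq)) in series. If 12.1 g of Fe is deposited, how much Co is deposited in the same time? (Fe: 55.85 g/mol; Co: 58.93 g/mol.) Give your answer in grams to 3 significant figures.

12.8 g

n(Fe) = 12.1 / 55.85 = 0.2167 mol
Fe²⁺ + 2e⁻ → Fe, so n(e⁻) = 2 × 0.2167 = 0.4334 mol
Since the cells are in series, n(e⁻) in the Co cell is also 0.4334 mol.
Co²⁺ + 2e⁻ → Co, so n(Co) = 0.4334 / 2 = 0.2167 mol
m(Co) = 0.2167 × 58.93 = 12.8 g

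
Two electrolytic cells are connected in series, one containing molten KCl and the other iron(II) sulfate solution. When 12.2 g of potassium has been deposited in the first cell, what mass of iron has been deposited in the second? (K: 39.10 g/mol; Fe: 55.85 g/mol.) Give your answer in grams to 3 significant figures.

8.71 g

n(K) = 12.2 / 39.10 = 0.3120 mol
K⁺ + e⁻ → K, so n(e⁻) = 0.3120 mol
The cells are in series, so the same charge (and hence the same n(e⁻) = 0.3120 mol) passes through both.
Fe²⁺ + 2e⁻ → Fe, so n(Fe) = 0.3120 / 2 = 0.1560 mol
m(Fe) = 0.1560 × 55.85 = 8.71 g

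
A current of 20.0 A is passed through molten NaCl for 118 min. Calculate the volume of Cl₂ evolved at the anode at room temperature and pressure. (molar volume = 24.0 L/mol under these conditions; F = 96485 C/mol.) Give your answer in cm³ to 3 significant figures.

17600 cm³

Q = It = 20.0 × 7080 = 1.416×10^5 C
n(e⁻) = Q/F = 1.416×10^5/96485 = 1.468 mol
2Cl⁻ → Cl₂ + 2e⁻, so n(Cl₂) = 1.468 / 2 = 0.7340 mol
V = 0.7340 × 24.0 = 17.62 L
= 17600 cm³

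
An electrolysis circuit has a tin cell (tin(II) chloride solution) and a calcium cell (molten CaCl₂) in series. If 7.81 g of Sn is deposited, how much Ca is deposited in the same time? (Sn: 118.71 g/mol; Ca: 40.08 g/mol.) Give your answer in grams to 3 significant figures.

n(Sn) = 7.81 / 118.71 = 0.06579 mol
Sn²⁺ + 2e⁻ → Sn, so n(e⁻) = 2 × 0.06579 = 0.1316 mol
In series, the same 0.1316 mol of electrons flows through the second cell.
Ca²⁺ + 2e⁻ → Ca, so n(Ca) = 0.1316 / 2 = 0.06580 mol
m(Ca) = 0.06580 × 40.08 = 2.64 g

2.64 g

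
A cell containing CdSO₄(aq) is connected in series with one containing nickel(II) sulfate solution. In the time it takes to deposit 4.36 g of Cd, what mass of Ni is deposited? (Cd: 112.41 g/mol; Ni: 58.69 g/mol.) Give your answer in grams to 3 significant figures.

n(Cd) = 4.36 / 112.41 = 0.03879 mol
Cd²⁺ + 2e⁻ → Cd, so n(e⁻) = 2 × 0.03879 = 0.07758 mol
In series, the same 0.07758 mol of electrons flows through the second cell.
Ni²⁺ + 2e⁻ → Ni, so n(Ni) = 0.07758 / 2 = 0.03879 mol
m(Ni) = 0.03879 × 58.69 = 2.28 g

2.28 g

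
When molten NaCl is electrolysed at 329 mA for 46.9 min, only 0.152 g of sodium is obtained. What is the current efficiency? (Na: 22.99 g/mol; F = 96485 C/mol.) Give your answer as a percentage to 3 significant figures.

68.9%

Q = 0.329 × 2814 = 925.8 C
n(e⁻) = 925.8 / 96485 = 0.009595 mol
Na⁺ + e⁻ → Na, so theoretical n(Na) = 0.009595 mol → 0.2206 g
Efficiency = 0.152 / 0.2206 = 0.6890 = 68.9%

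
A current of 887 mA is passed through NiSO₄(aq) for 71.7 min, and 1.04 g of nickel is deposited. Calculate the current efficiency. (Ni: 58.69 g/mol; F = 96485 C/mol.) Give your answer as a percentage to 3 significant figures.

Q = 0.887 × 4302 = 3816 C
n(e⁻) = 3816 / 96485 = 0.03955 mol
Ni²⁺ + 2e⁻ → Ni, so theoretical n(Ni) = 0.01978 mol → 1.161 g
Efficiency = 1.04 / 1.161 = 0.8958 = 89.6%

89.6%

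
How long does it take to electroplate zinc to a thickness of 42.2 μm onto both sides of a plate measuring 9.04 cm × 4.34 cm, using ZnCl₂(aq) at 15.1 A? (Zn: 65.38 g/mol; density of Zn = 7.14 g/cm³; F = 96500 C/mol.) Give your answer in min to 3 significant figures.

Plated area = 2 × 9.04 × 4.34 = 78.47 cm²
Volume = 78.47 × 42.2×10⁻⁴ cm = 0.3311 cm³
m(Zn) = 0.3311 × 7.14 = 2.364 g
n(Zn) = 2.364 / 65.38 = 0.03616 mol; n(e⁻) = 2 × 0.03616 = 0.07232 mol
Q = 0.07232 × 96500 = 6979 C
t = 6979 / 15.1 = 462.2 s = 7.70 min

7.70 min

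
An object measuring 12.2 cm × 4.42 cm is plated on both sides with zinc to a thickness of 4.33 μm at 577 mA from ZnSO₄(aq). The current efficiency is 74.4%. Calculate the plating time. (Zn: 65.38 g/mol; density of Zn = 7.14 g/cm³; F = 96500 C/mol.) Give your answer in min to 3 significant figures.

Plated area = 2 × 12.2 × 4.42 = 107.8 cm²
Volume = 107.8 × 4.33×10⁻⁴ cm = 0.04668 cm³
m(Zn) = 0.04668 × 7.14 = 0.3333 g
n(Zn) = 0.3333 / 65.38 = 0.005098 mol; n(e⁻) = 2 × 0.005098 = 0.01020 mol
Q = 0.01020 × 96500 / 0.744 = 1323 C
t = 1323 / 0.577 = 2293 s = 38.2 min

38.2 min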